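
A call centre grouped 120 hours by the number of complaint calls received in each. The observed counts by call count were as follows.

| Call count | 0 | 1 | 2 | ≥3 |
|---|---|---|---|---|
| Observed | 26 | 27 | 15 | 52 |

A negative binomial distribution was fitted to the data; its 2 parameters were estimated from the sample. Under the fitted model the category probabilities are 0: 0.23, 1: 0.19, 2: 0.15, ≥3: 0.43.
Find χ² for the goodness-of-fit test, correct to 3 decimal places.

Expected counts E_i = n·p_i: 120×0.23 = 27.6, 120×0.19 = 22.8, 120×0.15 = 18, 120×0.43 = 51.6.
0: (26 − 27.6)²/27.6 = 2.56/27.6 = 0.0928
1: (27 − 22.8)²/22.8 = 17.64/22.8 = 0.7737
2: (15 − 18)²/18 = 9/18 = 0.5000
≥3: (52 − 51.6)²/51.6 = 0.16/51.6 = 0.0031
Sum = 1.370

1.370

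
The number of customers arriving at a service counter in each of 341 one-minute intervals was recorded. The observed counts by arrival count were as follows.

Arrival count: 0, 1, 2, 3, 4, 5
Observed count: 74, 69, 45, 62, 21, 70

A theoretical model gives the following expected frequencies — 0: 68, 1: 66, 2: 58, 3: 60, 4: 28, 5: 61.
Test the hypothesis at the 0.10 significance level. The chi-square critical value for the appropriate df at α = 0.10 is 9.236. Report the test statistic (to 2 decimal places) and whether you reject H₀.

cat         O        E   (O−E)²/E
0          74       68      0.529
1          69       66      0.136
2          45       58      2.914
3          62       60      0.067
4          21       28      1.750
5          70       61      1.328
Sum = 6.72
df = 5. Since 6.72 < 9.236, we do not reject H₀.

6.72; do not reject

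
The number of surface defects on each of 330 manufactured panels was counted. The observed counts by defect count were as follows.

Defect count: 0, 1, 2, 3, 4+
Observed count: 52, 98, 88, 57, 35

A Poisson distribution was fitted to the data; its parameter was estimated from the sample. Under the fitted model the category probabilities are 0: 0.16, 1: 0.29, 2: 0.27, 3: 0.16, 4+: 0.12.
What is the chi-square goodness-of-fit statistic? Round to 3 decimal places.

Expected counts E_i = n·p_i: 330×0.16 = 52.8, 330×0.29 = 95.7, 330×0.27 = 89.1, 330×0.16 = 52.8, 330×0.12 = 39.6.
cat         O        E   (O−E)²/E
0          52     52.8     0.0121
1          98     95.7     0.0553
2          88     89.1     0.0136
3          57     52.8     0.3341
4+         35     39.6     0.5343
Sum = 0.949

0.949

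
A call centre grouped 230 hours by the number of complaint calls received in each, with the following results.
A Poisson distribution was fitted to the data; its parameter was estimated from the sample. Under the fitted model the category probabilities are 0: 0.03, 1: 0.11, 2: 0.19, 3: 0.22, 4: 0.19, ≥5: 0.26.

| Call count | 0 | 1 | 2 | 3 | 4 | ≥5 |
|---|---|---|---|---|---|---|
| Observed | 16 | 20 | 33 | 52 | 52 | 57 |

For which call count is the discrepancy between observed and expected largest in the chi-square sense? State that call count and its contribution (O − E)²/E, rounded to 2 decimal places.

Expected counts E_i = n·p_i: 230×0.03 = 6.9, 230×0.11 = 25.3, 230×0.19 = 43.7, 230×0.22 = 50.6, 230×0.19 = 43.7, 230×0.26 = 59.8.
χ² = (16−6.9)²/6.9 + (20−25.3)²/25.3 + (33−43.7)²/43.7 + (52−50.6)²/50.6 + (52−43.7)²/43.7 + (57−59.8)²/59.8
   = 12.001 + 1.110 + 2.620 + 0.039 + 1.576 + 0.131
The largest term is for 0: 12.00.

0, 12.00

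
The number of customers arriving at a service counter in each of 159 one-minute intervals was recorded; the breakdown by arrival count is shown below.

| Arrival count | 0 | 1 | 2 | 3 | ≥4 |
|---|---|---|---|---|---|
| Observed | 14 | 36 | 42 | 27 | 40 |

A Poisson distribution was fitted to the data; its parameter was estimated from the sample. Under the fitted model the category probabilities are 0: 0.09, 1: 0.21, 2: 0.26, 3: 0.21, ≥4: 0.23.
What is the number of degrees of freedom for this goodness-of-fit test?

There are k = 5 categories and 1 parameter estimated from the data, so df = 5 − 1 − 1 = 3.

3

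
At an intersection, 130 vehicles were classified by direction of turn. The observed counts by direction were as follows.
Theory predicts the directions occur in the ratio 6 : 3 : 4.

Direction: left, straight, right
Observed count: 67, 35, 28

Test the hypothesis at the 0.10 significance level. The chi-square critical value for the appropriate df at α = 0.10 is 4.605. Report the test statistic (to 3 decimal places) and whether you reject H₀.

5.250; reject

Ratio total = 13. Expected counts: 130×6/13 = 60, 130×3/13 = 30, 130×4/13 = 40.
cat           O        E   (O−E)²/E
left         67       60     0.8167
straight     35       30     0.8333
right        28       40     3.6000
Sum = 5.250
df = 2. Since 5.250 > 4.605, we reject H₀.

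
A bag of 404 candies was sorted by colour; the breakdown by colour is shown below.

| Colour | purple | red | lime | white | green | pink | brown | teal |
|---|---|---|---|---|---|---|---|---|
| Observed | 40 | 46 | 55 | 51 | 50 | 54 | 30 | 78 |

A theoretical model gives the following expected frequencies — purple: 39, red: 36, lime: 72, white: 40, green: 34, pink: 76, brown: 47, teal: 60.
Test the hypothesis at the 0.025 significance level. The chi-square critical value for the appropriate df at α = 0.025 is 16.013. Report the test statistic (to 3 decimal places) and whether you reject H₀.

χ² = (40−39)²/39 + (46−36)²/36 + (55−72)²/72 + (51−40)²/40 + (50−34)²/34 + (54−76)²/76 + (30−47)²/47 + (78−60)²/60
   = 0.0256 + 2.7778 + 4.0139 + 3.0250 + 7.5294 + 6.3684 + 6.1489 + 5.4000
Sum = 35.289
df = 7. Since 35.289 > 16.013, we reject H₀.

35.289; reject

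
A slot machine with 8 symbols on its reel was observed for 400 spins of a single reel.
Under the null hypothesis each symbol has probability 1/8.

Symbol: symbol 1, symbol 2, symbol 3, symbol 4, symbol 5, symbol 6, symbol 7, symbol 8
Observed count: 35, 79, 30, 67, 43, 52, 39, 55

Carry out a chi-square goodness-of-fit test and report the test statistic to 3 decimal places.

39.080

Expected count for each of the 8 categories: 400/8 = 50.
χ² = (35−50)²/50 + (79−50)²/50 + (30−50)²/50 + (67−50)²/50 + (43−50)²/50 + (52−50)²/50 + (39−50)²/50 + (55−50)²/50
   = 4.5000 + 16.8200 + 8.0000 + 5.7800 + 0.9800 + 0.0800 + 2.4200 + 0.5000
Sum = 39.080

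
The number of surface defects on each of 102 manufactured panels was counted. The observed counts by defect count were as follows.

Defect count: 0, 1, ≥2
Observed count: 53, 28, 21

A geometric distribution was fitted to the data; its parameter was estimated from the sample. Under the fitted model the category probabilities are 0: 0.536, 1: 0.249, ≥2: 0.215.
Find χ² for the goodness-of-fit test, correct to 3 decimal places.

Expected counts E_i = n·p_i: 102×0.536 = 54.672, 102×0.249 = 25.398, 102×0.215 = 21.93.
χ² = (53−54.672)²/54.672 + (28−25.398)²/25.398 + (21−21.93)²/21.93
   = 0.0511 + 0.2666 + 0.0394
Sum = 0.357

0.357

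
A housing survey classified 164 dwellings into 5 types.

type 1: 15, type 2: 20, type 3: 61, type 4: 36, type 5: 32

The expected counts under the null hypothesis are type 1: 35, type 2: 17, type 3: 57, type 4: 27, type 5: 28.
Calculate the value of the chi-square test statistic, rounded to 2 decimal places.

χ² = (15−35)²/35 + (20−17)²/17 + (61−57)²/57 + (36−27)²/27 + (32−28)²/28
   = 11.429 + 0.529 + 0.281 + 3.000 + 0.571
Sum = 15.81

15.81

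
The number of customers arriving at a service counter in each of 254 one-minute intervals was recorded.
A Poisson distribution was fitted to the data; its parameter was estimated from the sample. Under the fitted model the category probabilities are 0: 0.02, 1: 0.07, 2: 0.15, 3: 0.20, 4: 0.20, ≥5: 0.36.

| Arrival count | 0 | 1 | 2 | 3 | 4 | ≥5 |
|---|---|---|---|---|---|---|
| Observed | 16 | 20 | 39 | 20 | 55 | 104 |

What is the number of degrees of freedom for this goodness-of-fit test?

There are k = 6 categories and 1 parameter estimated from the data, so df = 6 − 1 − 1 = 4.

4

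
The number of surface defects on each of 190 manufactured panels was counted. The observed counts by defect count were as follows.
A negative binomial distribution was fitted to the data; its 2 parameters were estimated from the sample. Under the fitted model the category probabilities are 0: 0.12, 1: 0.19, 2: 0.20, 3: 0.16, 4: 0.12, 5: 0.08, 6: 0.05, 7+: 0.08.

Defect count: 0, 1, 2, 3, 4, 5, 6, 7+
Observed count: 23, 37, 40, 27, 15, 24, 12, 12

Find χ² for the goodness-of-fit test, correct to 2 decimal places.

Expected counts E_i = n·p_i: 190×0.12 = 22.8, 190×0.19 = 36.1, 190×0.20 = 38, 190×0.16 = 30.4, 190×0.12 = 22.8, 190×0.08 = 15.2, 190×0.05 = 9.5, 190×0.08 = 15.2.
χ² = (23−22.8)²/22.8 + (37−36.1)²/36.1 + (40−38)²/38 + (27−30.4)²/30.4 + (15−22.8)²/22.8 + (24−15.2)²/15.2 + (12−9.5)²/9.5 + (12−15.2)²/15.2
   = 0.002 + 0.022 + 0.105 + 0.380 + 2.668 + 5.095 + 0.658 + 0.674
Sum = 9.60

9.60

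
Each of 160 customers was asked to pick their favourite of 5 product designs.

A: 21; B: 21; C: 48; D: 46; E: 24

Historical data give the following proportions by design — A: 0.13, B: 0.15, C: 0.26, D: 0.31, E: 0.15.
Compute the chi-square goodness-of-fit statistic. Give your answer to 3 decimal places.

Expected counts E_i = n·p_i: 160×0.13 = 20.8, 160×0.15 = 24, 160×0.26 = 41.6, 160×0.31 = 49.6, 160×0.15 = 24.
A: (21 − 20.8)²/20.8 = 0.04/20.8 = 0.0019
B: (21 − 24)²/24 = 9/24 = 0.3750
C: (48 − 41.6)²/41.6 = 40.96/41.6 = 0.9846
D: (46 − 49.6)²/49.6 = 12.96/49.6 = 0.2613
E: (24 − 24)²/24 = 0/24 = 0.0000
Sum = 1.623

1.623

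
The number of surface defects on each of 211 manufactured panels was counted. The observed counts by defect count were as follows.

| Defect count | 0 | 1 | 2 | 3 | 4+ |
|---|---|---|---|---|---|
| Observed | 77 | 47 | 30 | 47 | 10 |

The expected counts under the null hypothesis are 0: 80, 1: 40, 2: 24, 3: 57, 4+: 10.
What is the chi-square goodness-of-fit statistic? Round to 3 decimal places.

0: (77 − 80)²/80 = 9/80 = 0.1125
1: (47 − 40)²/40 = 49/40 = 1.2250
2: (30 − 24)²/24 = 36/24 = 1.5000
3: (47 − 57)²/57 = 100/57 = 1.7544
4+: (10 − 10)²/10 = 0/10 = 0.0000
Sum = 4.592

4.592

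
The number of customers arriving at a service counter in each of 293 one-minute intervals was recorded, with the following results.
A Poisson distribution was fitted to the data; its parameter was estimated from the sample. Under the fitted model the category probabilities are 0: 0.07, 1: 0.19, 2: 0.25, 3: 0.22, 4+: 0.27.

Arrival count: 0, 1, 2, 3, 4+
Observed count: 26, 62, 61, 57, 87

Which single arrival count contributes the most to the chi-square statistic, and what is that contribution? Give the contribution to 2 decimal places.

Expected counts E_i = n·p_i: 293×0.07 = 20.51, 293×0.19 = 55.67, 293×0.25 = 73.25, 293×0.22 = 64.46, 293×0.27 = 79.11.
0: (26 − 20.51)²/20.51 = 30.1401/20.51 = 1.470
1: (62 − 55.67)²/55.67 = 40.0689/55.67 = 0.720
2: (61 − 73.25)²/73.25 = 150.0625/73.25 = 2.049
3: (57 − 64.46)²/64.46 = 55.6516/64.46 = 0.863
4+: (87 − 79.11)²/79.11 = 62.2521/79.11 = 0.787
The largest term is for 2: 2.05.

2, 2.05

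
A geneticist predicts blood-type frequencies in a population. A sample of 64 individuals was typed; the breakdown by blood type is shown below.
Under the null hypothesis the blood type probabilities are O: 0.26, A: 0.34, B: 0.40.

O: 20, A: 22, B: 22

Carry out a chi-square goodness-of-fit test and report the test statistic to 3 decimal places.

Expected counts E_i = n·p_i: 64×0.26 = 16.64, 64×0.34 = 21.76, 64×0.40 = 25.6.
O: (20 − 16.64)²/16.64 = 11.2896/16.64 = 0.6785
A: (22 − 21.76)²/21.76 = 0.0576/21.76 = 0.0026
B: (22 − 25.6)²/25.6 = 12.96/25.6 = 0.5063
Sum = 1.187

1.187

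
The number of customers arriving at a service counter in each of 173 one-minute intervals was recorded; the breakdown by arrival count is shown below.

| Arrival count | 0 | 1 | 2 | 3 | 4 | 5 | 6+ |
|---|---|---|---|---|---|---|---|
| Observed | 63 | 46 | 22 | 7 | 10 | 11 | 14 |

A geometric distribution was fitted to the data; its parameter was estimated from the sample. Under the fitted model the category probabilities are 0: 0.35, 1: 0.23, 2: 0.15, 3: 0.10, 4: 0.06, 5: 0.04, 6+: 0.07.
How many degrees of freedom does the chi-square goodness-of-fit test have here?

5

There are k = 7 categories and 1 parameter estimated from the data, so df = 7 − 1 − 1 = 5.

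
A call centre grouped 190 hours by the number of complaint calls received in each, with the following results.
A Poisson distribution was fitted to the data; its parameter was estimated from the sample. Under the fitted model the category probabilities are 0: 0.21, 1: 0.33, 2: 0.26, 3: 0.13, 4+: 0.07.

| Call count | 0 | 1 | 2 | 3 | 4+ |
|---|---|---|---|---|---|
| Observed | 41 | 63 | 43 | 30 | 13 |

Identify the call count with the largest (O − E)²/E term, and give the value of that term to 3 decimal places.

Expected counts E_i = n·p_i: 190×0.21 = 39.9, 190×0.33 = 62.7, 190×0.26 = 49.4, 190×0.13 = 24.7, 190×0.07 = 13.3.
cat         O        E   (O−E)²/E
0          41     39.9     0.0303
1          63     62.7     0.0014
2          43     49.4     0.8291
3          30     24.7     1.1372
4+         13     13.3     0.0068
The largest term is for 3: 1.137.

3, 1.137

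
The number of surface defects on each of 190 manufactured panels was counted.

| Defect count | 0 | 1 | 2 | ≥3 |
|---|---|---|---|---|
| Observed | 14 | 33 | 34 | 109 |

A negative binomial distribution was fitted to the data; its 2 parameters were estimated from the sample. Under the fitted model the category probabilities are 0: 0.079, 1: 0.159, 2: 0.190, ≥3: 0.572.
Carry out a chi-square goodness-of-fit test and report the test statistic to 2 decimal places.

Expected counts E_i = n·p_i: 190×0.079 = 15.01, 190×0.159 = 30.21, 190×0.190 = 36.1, 190×0.572 = 108.68.
0: (14 − 15.01)²/15.01 = 1.0201/15.01 = 0.068
1: (33 − 30.21)²/30.21 = 7.7841/30.21 = 0.258
2: (34 − 36.1)²/36.1 = 4.41/36.1 = 0.122
≥3: (109 − 108.68)²/108.68 = 0.1024/108.68 = 0.001
Sum = 0.45

0.45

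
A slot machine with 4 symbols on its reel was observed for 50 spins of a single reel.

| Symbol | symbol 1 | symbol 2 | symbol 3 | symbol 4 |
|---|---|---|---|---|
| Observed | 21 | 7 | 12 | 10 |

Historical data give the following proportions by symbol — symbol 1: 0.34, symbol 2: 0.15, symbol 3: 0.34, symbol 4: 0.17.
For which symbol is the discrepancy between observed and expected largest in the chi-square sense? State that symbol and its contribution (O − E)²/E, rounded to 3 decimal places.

symbol 3, 1.471

Expected counts E_i = n·p_i: 50×0.34 = 17, 50×0.15 = 7.5, 50×0.34 = 17, 50×0.17 = 8.5.
χ² = (21−17)²/17 + (7−7.5)²/7.5 + (12−17)²/17 + (10−8.5)²/8.5
   = 0.9412 + 0.0333 + 1.4706 + 0.2647
The largest term is for symbol 3: 1.471.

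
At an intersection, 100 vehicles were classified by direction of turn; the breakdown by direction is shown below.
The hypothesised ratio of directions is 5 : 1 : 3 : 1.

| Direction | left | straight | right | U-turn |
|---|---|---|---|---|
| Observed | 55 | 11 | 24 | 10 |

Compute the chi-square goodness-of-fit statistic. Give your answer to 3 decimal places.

Ratio total = 10. Expected counts: 100×5/10 = 50, 100×1/10 = 10, 100×3/10 = 30, 100×1/10 = 10.
cat           O        E   (O−E)²/E
left         55       50     0.5000
straight     11       10     0.1000
right        24       30     1.2000
U-turn       10       10     0.0000
Sum = 1.800

1.800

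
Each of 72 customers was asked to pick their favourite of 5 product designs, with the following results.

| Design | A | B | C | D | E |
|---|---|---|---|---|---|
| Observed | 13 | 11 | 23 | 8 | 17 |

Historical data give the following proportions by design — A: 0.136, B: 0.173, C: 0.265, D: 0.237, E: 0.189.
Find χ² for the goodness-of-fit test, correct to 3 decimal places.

7.687

Expected counts E_i = n·p_i: 72×0.136 = 9.792, 72×0.173 = 12.456, 72×0.265 = 19.08, 72×0.237 = 17.064, 72×0.189 = 13.608.
cat         O        E   (O−E)²/E
A          13    9.792     1.0510
B          11   12.456     0.1702
C          23    19.08     0.8054
D           8   17.064     4.8146
E          17   13.608     0.8455
Sum = 7.687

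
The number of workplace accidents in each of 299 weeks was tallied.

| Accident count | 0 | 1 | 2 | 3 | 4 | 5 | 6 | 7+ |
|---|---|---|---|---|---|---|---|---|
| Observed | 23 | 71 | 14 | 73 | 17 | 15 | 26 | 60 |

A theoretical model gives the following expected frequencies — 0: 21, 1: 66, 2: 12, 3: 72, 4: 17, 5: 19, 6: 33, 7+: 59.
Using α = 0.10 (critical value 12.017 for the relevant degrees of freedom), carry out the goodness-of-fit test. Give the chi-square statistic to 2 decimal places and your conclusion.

χ² = (23−21)²/21 + (71−66)²/66 + (14−12)²/12 + (73−72)²/72 + (17−17)²/17 + (15−19)²/19 + (26−33)²/33 + (60−59)²/59
   = 0.190 + 0.379 + 0.333 + 0.014 + 0.000 + 0.842 + 1.485 + 0.017
Sum = 3.26
df = 7. Since 3.26 < 12.017, we do not reject H₀.

3.26; do not reject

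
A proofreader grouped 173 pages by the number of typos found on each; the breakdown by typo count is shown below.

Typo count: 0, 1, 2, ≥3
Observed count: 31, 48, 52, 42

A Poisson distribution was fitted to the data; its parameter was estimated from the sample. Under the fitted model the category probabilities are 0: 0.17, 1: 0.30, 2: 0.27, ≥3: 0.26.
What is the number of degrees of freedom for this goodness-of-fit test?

There are k = 4 categories and 1 parameter estimated from the data, so df = 4 − 1 − 1 = 2.

2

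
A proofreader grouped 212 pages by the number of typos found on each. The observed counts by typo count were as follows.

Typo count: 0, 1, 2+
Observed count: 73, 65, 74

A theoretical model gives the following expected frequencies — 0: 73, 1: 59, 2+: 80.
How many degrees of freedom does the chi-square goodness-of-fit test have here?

There are k = 3 categories and no parameters were estimated from the data, so df = 3 − 1 = 2.

2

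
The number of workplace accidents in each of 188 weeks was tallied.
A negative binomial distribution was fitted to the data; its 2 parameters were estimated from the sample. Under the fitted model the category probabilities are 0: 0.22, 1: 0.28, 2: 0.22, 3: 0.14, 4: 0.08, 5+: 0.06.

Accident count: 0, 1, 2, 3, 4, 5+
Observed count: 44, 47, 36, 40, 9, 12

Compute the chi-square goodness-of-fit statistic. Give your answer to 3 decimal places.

11.049

Expected counts E_i = n·p_i: 188×0.22 = 41.36, 188×0.28 = 52.64, 188×0.22 = 41.36, 188×0.14 = 26.32, 188×0.08 = 15.04, 188×0.06 = 11.28.
χ² = (44−41.36)²/41.36 + (47−52.64)²/52.64 + (36−41.36)²/41.36 + (40−26.32)²/26.32 + (9−15.04)²/15.04 + (12−11.28)²/11.28
   = 0.1685 + 0.6043 + 0.6946 + 7.1103 + 2.4256 + 0.0460
Sum = 11.049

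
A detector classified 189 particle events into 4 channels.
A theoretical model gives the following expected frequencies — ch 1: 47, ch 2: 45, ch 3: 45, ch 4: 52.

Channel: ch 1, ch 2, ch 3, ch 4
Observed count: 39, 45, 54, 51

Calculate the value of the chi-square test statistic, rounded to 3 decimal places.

3.181

ch 1: (39 − 47)²/47 = 64/47 = 1.3617
ch 2: (45 − 45)²/45 = 0/45 = 0.0000
ch 3: (54 − 45)²/45 = 81/45 = 1.8000
ch 4: (51 − 52)²/52 = 1/52 = 0.0192
Sum = 3.181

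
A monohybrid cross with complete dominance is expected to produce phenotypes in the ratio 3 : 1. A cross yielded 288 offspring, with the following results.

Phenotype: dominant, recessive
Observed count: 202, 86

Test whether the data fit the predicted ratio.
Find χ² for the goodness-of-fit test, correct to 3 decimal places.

Ratio total = 4. Expected counts: 288×3/4 = 216, 288×1/4 = 72.
dominant: (202 − 216)²/216 = 196/216 = 0.9074
recessive: (86 − 72)²/72 = 196/72 = 2.7222
Sum = 3.630

3.630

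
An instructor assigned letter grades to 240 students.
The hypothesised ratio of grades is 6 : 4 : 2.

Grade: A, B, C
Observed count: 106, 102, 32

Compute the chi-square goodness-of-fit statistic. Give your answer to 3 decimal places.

9.283

Ratio total = 12. Expected counts: 240×6/12 = 120, 240×4/12 = 80, 240×2/12 = 40.
A: (106 − 120)²/120 = 196/120 = 1.6333
B: (102 − 80)²/80 = 484/80 = 6.0500
C: (32 − 40)²/40 = 64/40 = 1.6000
Sum = 9.283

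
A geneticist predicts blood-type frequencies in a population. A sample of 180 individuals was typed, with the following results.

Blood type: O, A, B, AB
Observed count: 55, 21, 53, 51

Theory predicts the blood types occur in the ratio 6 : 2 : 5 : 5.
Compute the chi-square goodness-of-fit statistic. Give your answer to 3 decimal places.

Ratio total = 18. Expected counts: 180×6/18 = 60, 180×2/18 = 20, 180×5/18 = 50, 180×5/18 = 50.
O: (55 − 60)²/60 = 25/60 = 0.4167
A: (21 − 20)²/20 = 1/20 = 0.0500
B: (53 − 50)²/50 = 9/50 = 0.1800
AB: (51 − 50)²/50 = 1/50 = 0.0200
Sum = 0.667

0.667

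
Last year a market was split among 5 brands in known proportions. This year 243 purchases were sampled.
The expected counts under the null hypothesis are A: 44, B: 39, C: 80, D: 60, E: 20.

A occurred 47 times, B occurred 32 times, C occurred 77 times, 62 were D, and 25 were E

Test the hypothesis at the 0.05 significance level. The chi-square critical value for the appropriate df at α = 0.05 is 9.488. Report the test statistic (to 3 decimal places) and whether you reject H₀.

cat         O        E   (O−E)²/E
A          47       44     0.2045
B          32       39     1.2564
C          77       80     0.1125
D          62       60     0.0667
E          25       20     1.2500
Sum = 2.890
df = 4. Since 2.890 < 9.488, we do not reject H₀.

2.890; do not reject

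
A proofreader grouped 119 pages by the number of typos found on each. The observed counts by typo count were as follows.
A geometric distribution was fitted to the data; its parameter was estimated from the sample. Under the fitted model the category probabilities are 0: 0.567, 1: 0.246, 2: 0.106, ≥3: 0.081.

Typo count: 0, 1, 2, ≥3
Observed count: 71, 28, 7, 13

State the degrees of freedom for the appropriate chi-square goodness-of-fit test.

There are k = 4 categories and 1 parameter estimated from the data, so df = 4 − 1 − 1 = 2.

2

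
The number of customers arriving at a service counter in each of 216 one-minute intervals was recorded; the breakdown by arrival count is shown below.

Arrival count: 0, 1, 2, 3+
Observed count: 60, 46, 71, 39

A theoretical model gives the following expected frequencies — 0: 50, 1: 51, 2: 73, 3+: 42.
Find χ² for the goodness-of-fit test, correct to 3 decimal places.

2.759

χ² = (60−50)²/50 + (46−51)²/51 + (71−73)²/73 + (39−42)²/42
   = 2.0000 + 0.4902 + 0.0548 + 0.2143
Sum = 2.759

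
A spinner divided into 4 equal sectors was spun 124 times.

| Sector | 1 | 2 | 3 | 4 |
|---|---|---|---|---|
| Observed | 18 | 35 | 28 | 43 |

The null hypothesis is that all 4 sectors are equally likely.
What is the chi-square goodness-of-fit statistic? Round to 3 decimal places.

10.903

Expected count for each of the 4 categories: 124/4 = 31.
χ² = (18−31)²/31 + (35−31)²/31 + (28−31)²/31 + (43−31)²/31
   = 5.4516 + 0.5161 + 0.2903 + 4.6452
Sum = 10.903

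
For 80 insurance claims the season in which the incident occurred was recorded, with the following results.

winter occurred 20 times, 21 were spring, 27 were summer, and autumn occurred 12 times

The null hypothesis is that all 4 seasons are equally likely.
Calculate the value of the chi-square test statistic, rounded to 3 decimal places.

5.700

Expected count for each of the 4 categories: 80/4 = 20.
cat         O        E   (O−E)²/E
winter     20       20     0.0000
spring     21       20     0.0500
summer     27       20     2.4500
autumn     12       20     3.2000
Sum = 5.700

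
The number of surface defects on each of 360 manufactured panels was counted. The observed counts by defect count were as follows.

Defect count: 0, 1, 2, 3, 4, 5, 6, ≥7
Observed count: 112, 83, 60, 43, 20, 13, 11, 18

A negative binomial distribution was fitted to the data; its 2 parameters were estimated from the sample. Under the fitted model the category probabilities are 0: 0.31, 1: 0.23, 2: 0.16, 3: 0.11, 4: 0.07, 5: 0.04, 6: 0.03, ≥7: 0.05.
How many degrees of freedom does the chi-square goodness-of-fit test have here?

5

There are k = 8 categories and 2 parameters estimated from the data, so df = 8 − 1 − 2 = 5.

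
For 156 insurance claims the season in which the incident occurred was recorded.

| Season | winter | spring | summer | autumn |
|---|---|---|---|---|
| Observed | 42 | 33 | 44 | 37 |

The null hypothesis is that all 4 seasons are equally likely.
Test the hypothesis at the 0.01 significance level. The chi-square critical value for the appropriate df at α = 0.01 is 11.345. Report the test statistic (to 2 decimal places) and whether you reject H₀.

1.90; do not reject

Under H₀ each category has probability 1/4, so each expected count is 156/4 = 39.
winter: (42 − 39)²/39 = 9/39 = 0.231
spring: (33 − 39)²/39 = 36/39 = 0.923
summer: (44 − 39)²/39 = 25/39 = 0.641
autumn: (37 − 39)²/39 = 4/39 = 0.103
Sum = 1.90
df = 3. Since 1.90 < 11.345, we do not reject H₀.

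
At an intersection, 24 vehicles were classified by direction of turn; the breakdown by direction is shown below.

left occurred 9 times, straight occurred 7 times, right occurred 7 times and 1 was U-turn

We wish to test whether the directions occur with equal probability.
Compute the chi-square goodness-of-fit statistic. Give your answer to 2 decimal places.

Expected count for each of the 4 categories: 24/4 = 6.
χ² = (9−6)²/6 + (7−6)²/6 + (7−6)²/6 + (1−6)²/6
   = 1.500 + 0.167 + 0.167 + 4.167
Sum = 6.00

6.00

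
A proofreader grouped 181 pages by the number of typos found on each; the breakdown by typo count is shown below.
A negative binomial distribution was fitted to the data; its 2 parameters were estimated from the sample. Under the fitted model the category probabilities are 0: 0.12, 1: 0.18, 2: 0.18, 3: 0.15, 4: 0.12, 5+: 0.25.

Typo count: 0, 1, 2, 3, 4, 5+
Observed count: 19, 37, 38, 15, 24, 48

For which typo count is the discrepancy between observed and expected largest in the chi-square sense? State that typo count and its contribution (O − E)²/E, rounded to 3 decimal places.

3, 5.437

Expected counts E_i = n·p_i: 181×0.12 = 21.72, 181×0.18 = 32.58, 181×0.18 = 32.58, 181×0.15 = 27.15, 181×0.12 = 21.72, 181×0.25 = 45.25.
cat         O        E   (O−E)²/E
0          19    21.72     0.3406
1          37    32.58     0.5996
2          38    32.58     0.9017
3          15    27.15     5.4373
4          24    21.72     0.2393
5+         48    45.25     0.1671
The largest term is for 3: 5.437.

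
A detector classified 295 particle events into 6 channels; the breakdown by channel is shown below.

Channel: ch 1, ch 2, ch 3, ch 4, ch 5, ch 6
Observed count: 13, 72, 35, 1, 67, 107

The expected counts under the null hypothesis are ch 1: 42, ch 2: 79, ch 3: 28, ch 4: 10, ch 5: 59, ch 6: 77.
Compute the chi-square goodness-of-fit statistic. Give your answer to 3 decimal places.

cat         O        E   (O−E)²/E
ch 1       13       42    20.0238
ch 2       72       79     0.6203
ch 3       35       28     1.7500
ch 4        1       10     8.1000
ch 5       67       59     1.0847
ch 6      107       77    11.6883
Sum = 43.267

43.267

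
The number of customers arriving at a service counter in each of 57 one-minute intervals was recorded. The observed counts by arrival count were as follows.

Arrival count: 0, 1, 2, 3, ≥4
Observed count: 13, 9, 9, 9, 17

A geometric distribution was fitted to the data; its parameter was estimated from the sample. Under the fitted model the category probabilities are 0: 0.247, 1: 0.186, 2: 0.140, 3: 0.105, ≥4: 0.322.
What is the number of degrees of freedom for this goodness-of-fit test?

There are k = 5 categories and 1 parameter estimated from the data, so df = 5 − 1 − 1 = 3.

3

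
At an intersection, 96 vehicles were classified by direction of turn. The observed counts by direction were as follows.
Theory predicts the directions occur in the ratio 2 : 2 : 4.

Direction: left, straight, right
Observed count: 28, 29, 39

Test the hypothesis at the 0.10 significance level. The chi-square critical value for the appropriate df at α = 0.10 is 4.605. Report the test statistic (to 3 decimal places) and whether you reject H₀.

3.396; do not reject

Ratio total = 8. Expected counts: 96×2/8 = 24, 96×2/8 = 24, 96×4/8 = 48.
cat           O        E   (O−E)²/E
left         28       24     0.6667
straight     29       24     1.0417
right        39       48     1.6875
Sum = 3.396
df = 2. Since 3.396 < 4.605, we do not reject H₀.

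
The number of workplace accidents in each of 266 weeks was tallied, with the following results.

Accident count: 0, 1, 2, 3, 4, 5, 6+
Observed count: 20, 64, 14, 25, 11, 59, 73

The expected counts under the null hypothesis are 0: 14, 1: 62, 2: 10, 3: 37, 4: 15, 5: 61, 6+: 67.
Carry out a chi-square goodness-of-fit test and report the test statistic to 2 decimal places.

0: (20 − 14)²/14 = 36/14 = 2.571
1: (64 − 62)²/62 = 4/62 = 0.065
2: (14 − 10)²/10 = 16/10 = 1.600
3: (25 − 37)²/37 = 144/37 = 3.892
4: (11 − 15)²/15 = 16/15 = 1.067
5: (59 − 61)²/61 = 4/61 = 0.066
6+: (73 − 67)²/67 = 36/67 = 0.537
Sum = 9.80

9.80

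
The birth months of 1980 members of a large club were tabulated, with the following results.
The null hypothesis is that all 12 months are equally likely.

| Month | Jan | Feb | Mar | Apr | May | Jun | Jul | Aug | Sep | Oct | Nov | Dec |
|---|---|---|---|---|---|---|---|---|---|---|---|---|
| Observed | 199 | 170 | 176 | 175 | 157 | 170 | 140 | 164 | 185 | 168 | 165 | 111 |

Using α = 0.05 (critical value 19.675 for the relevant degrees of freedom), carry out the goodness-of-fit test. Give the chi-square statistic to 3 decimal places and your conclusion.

Expected count for each of the 12 categories: 1980/12 = 165.
Jan: (199 − 165)²/165 = 1156/165 = 7.0061
Feb: (170 − 165)²/165 = 25/165 = 0.1515
Mar: (176 − 165)²/165 = 121/165 = 0.7333
Apr: (175 − 165)²/165 = 100/165 = 0.6061
May: (157 − 165)²/165 = 64/165 = 0.3879
Jun: (170 − 165)²/165 = 25/165 = 0.1515
Jul: (140 − 165)²/165 = 625/165 = 3.7879
Aug: (164 − 165)²/165 = 1/165 = 0.0061
Sep: (185 − 165)²/165 = 400/165 = 2.4242
Oct: (168 − 165)²/165 = 9/165 = 0.0545
Nov: (165 − 165)²/165 = 0/165 = 0.0000
Dec: (111 − 165)²/165 = 2916/165 = 17.6727
Sum = 32.982
df = 11. Since 32.982 > 19.675, we reject H₀.

32.982; reject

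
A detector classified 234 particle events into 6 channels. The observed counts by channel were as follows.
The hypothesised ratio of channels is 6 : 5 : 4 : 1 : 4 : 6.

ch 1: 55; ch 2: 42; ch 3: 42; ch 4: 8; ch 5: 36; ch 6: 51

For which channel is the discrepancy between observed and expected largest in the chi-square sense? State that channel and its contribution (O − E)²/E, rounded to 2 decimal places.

Ratio total = 26. Expected counts: 234×6/26 = 54, 234×5/26 = 45, 234×4/26 = 36, 234×1/26 = 9, 234×4/26 = 36, 234×6/26 = 54.
χ² = (55−54)²/54 + (42−45)²/45 + (42−36)²/36 + (8−9)²/9 + (36−36)²/36 + (51−54)²/54
   = 0.019 + 0.200 + 1.000 + 0.111 + 0.000 + 0.167
The largest term is for ch 3: 1.00.

ch 3, 1.00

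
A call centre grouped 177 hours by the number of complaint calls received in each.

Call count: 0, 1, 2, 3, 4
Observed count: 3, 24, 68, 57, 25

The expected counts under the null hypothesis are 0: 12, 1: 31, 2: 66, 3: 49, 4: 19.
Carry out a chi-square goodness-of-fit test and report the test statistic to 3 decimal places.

0: (3 − 12)²/12 = 81/12 = 6.7500
1: (24 − 31)²/31 = 49/31 = 1.5806
2: (68 − 66)²/66 = 4/66 = 0.0606
3: (57 − 49)²/49 = 64/49 = 1.3061
4: (25 − 19)²/19 = 36/19 = 1.8947
Sum = 11.592

11.592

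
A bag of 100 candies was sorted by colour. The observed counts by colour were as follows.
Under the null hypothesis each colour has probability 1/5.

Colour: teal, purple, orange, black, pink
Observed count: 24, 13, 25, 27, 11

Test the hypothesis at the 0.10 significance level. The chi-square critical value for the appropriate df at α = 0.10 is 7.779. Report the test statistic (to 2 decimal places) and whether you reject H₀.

11.00; reject

Under H₀ each category has probability 1/5, so each expected count is 100/5 = 20.
χ² = (24−20)²/20 + (13−20)²/20 + (25−20)²/20 + (27−20)²/20 + (11−20)²/20
   = 0.800 + 2.450 + 1.250 + 2.450 + 4.050
Sum = 11.00
df = 4. Since 11.00 > 7.779, we reject H₀.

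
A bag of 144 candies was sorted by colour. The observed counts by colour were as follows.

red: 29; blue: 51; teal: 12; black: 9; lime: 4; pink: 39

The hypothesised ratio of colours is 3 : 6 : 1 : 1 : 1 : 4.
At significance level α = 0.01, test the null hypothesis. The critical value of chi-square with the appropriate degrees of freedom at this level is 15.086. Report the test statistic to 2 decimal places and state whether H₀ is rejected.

4.34; do not reject

Ratio total = 16. Expected counts: 144×3/16 = 27, 144×6/16 = 54, 144×1/16 = 9, 144×1/16 = 9, 144×1/16 = 9, 144×4/16 = 36.
χ² = (29−27)²/27 + (51−54)²/54 + (12−9)²/9 + (9−9)²/9 + (4−9)²/9 + (39−36)²/36
   = 0.148 + 0.167 + 1.000 + 0.000 + 2.778 + 0.250
Sum = 4.34
df = 5. Since 4.34 < 15.086, we do not reject H₀.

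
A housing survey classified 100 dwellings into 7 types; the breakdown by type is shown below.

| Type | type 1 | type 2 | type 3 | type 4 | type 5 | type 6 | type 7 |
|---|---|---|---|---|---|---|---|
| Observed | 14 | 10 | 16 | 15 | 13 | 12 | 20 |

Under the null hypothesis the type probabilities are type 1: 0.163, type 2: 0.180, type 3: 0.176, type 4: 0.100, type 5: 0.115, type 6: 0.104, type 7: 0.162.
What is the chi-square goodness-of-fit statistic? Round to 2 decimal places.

Expected counts E_i = n·p_i: 100×0.163 = 16.3, 100×0.180 = 18, 100×0.176 = 17.6, 100×0.100 = 10, 100×0.115 = 11.5, 100×0.104 = 10.4, 100×0.162 = 16.2.
cat         O        E   (O−E)²/E
type 1     14     16.3      0.325
type 2     10       18      3.556
type 3     16     17.6      0.145
type 4     15       10      2.500
type 5     13     11.5      0.196
type 6     12     10.4      0.246
type 7     20     16.2      0.891
Sum = 7.86

7.86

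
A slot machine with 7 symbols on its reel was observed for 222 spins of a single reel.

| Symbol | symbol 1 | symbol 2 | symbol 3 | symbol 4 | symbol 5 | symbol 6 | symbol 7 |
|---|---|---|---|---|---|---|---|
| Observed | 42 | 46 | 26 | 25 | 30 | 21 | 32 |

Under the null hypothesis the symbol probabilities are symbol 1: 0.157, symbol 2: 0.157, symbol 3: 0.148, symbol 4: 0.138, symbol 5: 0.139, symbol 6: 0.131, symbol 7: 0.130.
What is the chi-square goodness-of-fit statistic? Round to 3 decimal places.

Expected counts E_i = n·p_i: 222×0.157 = 34.854, 222×0.157 = 34.854, 222×0.148 = 32.856, 222×0.138 = 30.636, 222×0.139 = 30.858, 222×0.131 = 29.082, 222×0.130 = 28.86.
symbol 1: (42 − 34.854)²/34.854 = 51.065316/34.854 = 1.4651
symbol 2: (46 − 34.854)²/34.854 = 124.233316/34.854 = 3.5644
symbol 3: (26 − 32.856)²/32.856 = 47.004736/32.856 = 1.4306
symbol 4: (25 − 30.636)²/30.636 = 31.764496/30.636 = 1.0368
symbol 5: (30 − 30.858)²/30.858 = 0.736164/30.858 = 0.0239
symbol 6: (21 − 29.082)²/29.082 = 65.318724/29.082 = 2.2460
symbol 7: (32 − 28.86)²/28.86 = 9.8596/28.86 = 0.3416
Sum = 10.108

10.108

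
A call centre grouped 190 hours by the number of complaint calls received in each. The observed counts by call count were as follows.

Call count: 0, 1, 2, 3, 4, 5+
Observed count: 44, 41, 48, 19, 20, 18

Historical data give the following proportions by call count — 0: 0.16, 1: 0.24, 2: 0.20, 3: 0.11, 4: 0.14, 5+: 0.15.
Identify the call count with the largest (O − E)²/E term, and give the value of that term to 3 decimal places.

Expected counts E_i = n·p_i: 190×0.16 = 30.4, 190×0.24 = 45.6, 190×0.20 = 38, 190×0.11 = 20.9, 190×0.14 = 26.6, 190×0.15 = 28.5.
χ² = (44−30.4)²/30.4 + (41−45.6)²/45.6 + (48−38)²/38 + (19−20.9)²/20.9 + (20−26.6)²/26.6 + (18−28.5)²/28.5
   = 6.0842 + 0.4640 + 2.6316 + 0.1727 + 1.6376 + 3.8684
The largest term is for 0: 6.084.

0, 6.084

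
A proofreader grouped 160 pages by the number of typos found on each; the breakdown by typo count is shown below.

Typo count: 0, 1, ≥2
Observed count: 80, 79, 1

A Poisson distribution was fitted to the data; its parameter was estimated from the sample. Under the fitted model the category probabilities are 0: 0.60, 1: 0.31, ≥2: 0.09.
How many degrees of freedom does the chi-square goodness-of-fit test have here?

There are k = 3 categories and 1 parameter estimated from the data, so df = 3 − 1 − 1 = 1.

1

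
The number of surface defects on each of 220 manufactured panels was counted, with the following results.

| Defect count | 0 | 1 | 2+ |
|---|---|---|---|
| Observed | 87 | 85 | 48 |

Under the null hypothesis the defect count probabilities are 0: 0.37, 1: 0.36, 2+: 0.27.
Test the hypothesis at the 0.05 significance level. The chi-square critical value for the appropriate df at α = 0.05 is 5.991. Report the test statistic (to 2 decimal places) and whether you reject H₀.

3.00; do not reject

Expected counts E_i = n·p_i: 220×0.37 = 81.4, 220×0.36 = 79.2, 220×0.27 = 59.4.
cat         O        E   (O−E)²/E
0          87     81.4      0.385
1          85     79.2      0.425
2+         48     59.4      2.188
Sum = 3.00
df = 2. Since 3.00 < 5.991, we do not reject H₀.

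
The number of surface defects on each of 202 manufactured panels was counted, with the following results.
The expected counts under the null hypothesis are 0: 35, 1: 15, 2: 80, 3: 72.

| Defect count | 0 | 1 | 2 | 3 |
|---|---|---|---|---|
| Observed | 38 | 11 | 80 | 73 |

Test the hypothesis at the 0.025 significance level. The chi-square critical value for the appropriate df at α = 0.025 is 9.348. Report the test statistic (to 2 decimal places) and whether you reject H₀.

1.34; do not reject

cat         O        E   (O−E)²/E
0          38       35      0.257
1          11       15      1.067
2          80       80      0.000
3          73       72      0.014
Sum = 1.34
df = 3. Since 1.34 < 9.348, we do not reject H₀.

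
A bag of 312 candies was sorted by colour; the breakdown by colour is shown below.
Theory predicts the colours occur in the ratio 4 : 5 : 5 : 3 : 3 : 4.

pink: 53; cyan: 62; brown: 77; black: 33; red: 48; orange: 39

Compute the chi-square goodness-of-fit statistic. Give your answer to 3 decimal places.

8.623

Ratio total = 24. Expected counts: 312×4/24 = 52, 312×5/24 = 65, 312×5/24 = 65, 312×3/24 = 39, 312×3/24 = 39, 312×4/24 = 52.
pink: (53 − 52)²/52 = 1/52 = 0.0192
cyan: (62 − 65)²/65 = 9/65 = 0.1385
brown: (77 − 65)²/65 = 144/65 = 2.2154
black: (33 − 39)²/39 = 36/39 = 0.9231
red: (48 − 39)²/39 = 81/39 = 2.0769
orange: (39 − 52)²/52 = 169/52 = 3.2500
Sum = 8.623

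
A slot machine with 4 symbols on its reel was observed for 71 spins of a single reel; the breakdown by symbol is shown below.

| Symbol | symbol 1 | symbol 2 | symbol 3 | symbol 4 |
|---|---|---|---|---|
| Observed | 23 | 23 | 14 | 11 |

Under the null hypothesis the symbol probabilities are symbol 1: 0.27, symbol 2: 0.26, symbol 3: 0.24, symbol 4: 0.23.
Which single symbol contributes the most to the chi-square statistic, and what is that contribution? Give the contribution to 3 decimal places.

Expected counts E_i = n·p_i: 71×0.27 = 19.17, 71×0.26 = 18.46, 71×0.24 = 17.04, 71×0.23 = 16.33.
χ² = (23−19.17)²/19.17 + (23−18.46)²/18.46 + (14−17.04)²/17.04 + (11−16.33)²/16.33
   = 0.7652 + 1.1166 + 0.5423 + 1.7397
The largest term is for symbol 4: 1.740.

symbol 4, 1.740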